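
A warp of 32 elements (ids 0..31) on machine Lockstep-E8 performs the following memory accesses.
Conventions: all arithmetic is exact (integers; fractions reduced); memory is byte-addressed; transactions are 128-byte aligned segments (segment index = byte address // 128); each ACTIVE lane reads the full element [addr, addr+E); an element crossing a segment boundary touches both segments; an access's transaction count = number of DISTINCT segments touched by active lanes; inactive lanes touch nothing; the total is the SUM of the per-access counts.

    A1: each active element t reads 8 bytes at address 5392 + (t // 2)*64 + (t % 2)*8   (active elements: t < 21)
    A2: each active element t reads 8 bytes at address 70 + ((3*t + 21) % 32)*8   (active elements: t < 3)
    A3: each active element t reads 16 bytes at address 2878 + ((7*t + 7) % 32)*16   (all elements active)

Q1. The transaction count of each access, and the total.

A1: 6 transactions
A2: 2 transactions
A3: 5 transactions

Answer: 6,2,5; total 13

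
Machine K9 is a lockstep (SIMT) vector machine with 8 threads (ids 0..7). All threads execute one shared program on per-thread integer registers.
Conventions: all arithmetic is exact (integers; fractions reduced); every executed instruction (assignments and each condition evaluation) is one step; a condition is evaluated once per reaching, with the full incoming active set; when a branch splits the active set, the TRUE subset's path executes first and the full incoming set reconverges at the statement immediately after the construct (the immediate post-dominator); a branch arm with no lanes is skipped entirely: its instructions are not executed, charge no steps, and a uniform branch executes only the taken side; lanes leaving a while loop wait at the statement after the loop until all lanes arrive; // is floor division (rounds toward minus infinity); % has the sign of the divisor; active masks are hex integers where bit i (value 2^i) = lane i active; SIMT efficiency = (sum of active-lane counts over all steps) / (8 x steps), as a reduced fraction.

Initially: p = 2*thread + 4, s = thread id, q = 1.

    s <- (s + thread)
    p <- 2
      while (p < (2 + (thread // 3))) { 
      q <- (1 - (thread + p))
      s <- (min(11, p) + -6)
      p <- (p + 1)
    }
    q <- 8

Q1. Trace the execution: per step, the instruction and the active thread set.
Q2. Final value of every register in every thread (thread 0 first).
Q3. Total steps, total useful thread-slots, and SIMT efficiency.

step 0: s <- (s + thread)            0xff
step 1: p <- 2                       0xff
step 2: eval (p < (2 + (thread // 3))) 0xff
step 3: q <- (1 - (thread + p))      0xf8
step 4: s <- (min(11, p) + -6)       0xf8
step 5: p <- (p + 1)                 0xf8
step 6: eval (p < (2 + (thread // 3))) 0xf8
step 7: q <- (1 - (thread + p))      0xc0
step 8: s <- (min(11, p) + -6)       0xc0
step 9: p <- (p + 1)                 0xc0
step 10: eval (p < (2 + (thread // 3))) 0xc0
step 11: q <- 8                       0xff

Answer: 12 steps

p: 2,2,2,3,3,3,4,4
s: 0,2,4,-4,-4,-4,-3,-3
q: 8,8,8,8,8,8,8,8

steps = 12; useful = 60; efficiency = 60/96 = 5/8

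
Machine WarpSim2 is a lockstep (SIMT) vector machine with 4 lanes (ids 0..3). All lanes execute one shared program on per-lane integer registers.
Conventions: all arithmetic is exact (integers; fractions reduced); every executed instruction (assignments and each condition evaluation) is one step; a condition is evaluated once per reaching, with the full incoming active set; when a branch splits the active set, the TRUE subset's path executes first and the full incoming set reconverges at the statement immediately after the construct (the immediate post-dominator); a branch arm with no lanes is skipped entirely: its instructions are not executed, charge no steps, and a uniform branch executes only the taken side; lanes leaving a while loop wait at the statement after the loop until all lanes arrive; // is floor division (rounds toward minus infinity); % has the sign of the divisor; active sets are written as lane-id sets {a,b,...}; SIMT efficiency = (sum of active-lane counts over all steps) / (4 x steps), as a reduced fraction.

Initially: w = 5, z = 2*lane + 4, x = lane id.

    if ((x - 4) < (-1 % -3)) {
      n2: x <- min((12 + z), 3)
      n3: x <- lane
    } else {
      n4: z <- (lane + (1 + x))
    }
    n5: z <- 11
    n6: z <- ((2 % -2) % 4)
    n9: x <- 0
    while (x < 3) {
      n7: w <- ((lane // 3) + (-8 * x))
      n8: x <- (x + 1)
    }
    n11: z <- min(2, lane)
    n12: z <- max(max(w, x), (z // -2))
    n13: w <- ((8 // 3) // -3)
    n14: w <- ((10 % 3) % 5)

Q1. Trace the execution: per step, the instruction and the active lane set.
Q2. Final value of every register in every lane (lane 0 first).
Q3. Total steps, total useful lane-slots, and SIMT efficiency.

step 0: eval ((x - 4) < (-1 % -3))   {0,1,2,3}
step 1: x <- min((12 + z), 3)        {0,1,2}
step 2: x <- lane                    {0,1,2}
step 3: z <- (lane + (1 + x))        {3}
step 4: z <- 11                      {0,1,2,3}
step 5: z <- ((2 % -2) % 4)          {0,1,2,3}
step 6: x <- 0                       {0,1,2,3}
step 7: eval (x < 3)                 {0,1,2,3}
step 8: w <- ((lane // 3) + (-8 * x)) {0,1,2,3}
step 9: x <- (x + 1)                 {0,1,2,3}
step 10: eval (x < 3)                 {0,1,2,3}
step 11: w <- ((lane // 3) + (-8 * x)) {0,1,2,3}
step 12: x <- (x + 1)                 {0,1,2,3}
step 13: eval (x < 3)                 {0,1,2,3}
step 14: w <- ((lane // 3) + (-8 * x)) {0,1,2,3}
step 15: x <- (x + 1)                 {0,1,2,3}
step 16: eval (x < 3)                 {0,1,2,3}
step 17: z <- min(2, lane)            {0,1,2,3}
step 18: z <- max(max(w, x), (z // -2)) {0,1,2,3}
step 19: w <- ((8 // 3) // -3)        {0,1,2,3}
step 20: w <- ((10 % 3) % 5)          {0,1,2,3}

Answer: 21 steps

w: 1,1,1,1
z: 3,3,3,3
x: 3,3,3,3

steps = 21; useful = 79; efficiency = 79/84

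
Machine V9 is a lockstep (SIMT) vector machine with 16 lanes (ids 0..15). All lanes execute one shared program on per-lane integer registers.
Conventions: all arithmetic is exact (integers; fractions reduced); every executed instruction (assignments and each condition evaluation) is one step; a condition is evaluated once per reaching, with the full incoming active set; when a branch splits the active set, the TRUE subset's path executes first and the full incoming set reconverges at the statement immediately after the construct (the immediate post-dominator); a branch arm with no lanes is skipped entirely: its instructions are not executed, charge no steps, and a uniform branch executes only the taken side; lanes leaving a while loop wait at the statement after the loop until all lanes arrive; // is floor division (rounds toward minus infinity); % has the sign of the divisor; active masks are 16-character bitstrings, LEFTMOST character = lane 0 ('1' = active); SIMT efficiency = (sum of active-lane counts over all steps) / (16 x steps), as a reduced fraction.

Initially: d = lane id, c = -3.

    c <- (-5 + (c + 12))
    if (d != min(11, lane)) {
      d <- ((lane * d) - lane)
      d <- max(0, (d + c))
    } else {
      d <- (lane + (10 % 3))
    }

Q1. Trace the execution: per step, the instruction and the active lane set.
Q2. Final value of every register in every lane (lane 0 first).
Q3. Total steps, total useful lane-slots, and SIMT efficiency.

step 0: c <- (-5 + (c + 12))         1111111111111111
step 1: eval (d != min(11, lane))    1111111111111111
step 2: d <- ((lane * d) - lane)     0000000000001111
step 3: d <- max(0, (d + c))         0000000000001111
step 4: d <- (lane + (10 % 3))       1111111111110000

Answer: 5 steps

d: 1,2,3,4,5,6,7,8,9,10,11,12,136,160,186,214
c: 4,4,4,4,4,4,4,4,4,4,4,4,4,4,4,4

steps = 5; useful = 52; efficiency = 52/80 = 13/20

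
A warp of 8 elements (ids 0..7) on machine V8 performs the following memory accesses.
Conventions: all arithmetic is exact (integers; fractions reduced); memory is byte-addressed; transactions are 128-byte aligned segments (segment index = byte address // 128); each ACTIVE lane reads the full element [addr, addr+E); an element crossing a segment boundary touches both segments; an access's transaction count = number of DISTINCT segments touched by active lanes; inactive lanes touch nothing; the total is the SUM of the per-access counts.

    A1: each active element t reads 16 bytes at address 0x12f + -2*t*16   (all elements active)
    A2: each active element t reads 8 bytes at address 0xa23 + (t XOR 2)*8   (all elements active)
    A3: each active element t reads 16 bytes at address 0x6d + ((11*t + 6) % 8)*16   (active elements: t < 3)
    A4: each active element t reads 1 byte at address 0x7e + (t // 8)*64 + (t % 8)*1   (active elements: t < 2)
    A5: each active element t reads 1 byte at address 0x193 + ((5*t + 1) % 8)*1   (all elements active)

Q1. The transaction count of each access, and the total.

A1: 3 transactions
A2: 1 transaction
A3: 2 transactions
A4: 1 transaction
A5: 1 transaction

Answer: 3,1,2,1,1; total 8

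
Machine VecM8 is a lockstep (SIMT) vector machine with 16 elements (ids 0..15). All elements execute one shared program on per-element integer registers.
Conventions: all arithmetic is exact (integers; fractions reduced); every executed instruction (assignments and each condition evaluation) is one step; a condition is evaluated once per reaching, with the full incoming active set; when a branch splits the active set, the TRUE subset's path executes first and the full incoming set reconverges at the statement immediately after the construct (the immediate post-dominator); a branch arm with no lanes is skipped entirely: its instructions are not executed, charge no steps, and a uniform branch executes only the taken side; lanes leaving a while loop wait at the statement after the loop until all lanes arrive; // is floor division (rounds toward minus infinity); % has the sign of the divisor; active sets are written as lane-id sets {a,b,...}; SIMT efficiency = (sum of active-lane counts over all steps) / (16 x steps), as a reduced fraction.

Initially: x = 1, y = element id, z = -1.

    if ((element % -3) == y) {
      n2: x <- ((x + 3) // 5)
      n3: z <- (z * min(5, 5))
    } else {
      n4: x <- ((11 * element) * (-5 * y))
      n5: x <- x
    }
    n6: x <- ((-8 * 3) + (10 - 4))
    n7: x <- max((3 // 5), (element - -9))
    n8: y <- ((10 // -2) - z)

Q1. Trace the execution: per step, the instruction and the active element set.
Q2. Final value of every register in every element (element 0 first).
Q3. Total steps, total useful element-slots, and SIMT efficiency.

step 0: eval ((element % -3) == y)   {0,1,2,3,4,5,6,7,8,9,10,11,12,13,14,15}
step 1: x <- ((x + 3) // 5)          {0}
step 2: z <- (z * min(5, 5))         {0}
step 3: x <- ((11 * element) * (-5 * y)) {1,2,3,4,5,6,7,8,9,10,11,12,13,14,15}
step 4: x <- x                       {1,2,3,4,5,6,7,8,9,10,11,12,13,14,15}
step 5: x <- ((-8 * 3) + (10 - 4))   {0,1,2,3,4,5,6,7,8,9,10,11,12,13,14,15}
step 6: x <- max((3 // 5), (element - -9)) {0,1,2,3,4,5,6,7,8,9,10,11,12,13,14,15}
step 7: y <- ((10 // -2) - z)        {0,1,2,3,4,5,6,7,8,9,10,11,12,13,14,15}

Answer: 8 steps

x: 9,10,11,12,13,14,15,16,17,18,19,20,21,22,23,24
y: 0,-4,-4,-4,-4,-4,-4,-4,-4,-4,-4,-4,-4,-4,-4,-4
z: -5,-1,-1,-1,-1,-1,-1,-1,-1,-1,-1,-1,-1,-1,-1,-1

steps = 8; useful = 96; efficiency = 96/128 = 3/4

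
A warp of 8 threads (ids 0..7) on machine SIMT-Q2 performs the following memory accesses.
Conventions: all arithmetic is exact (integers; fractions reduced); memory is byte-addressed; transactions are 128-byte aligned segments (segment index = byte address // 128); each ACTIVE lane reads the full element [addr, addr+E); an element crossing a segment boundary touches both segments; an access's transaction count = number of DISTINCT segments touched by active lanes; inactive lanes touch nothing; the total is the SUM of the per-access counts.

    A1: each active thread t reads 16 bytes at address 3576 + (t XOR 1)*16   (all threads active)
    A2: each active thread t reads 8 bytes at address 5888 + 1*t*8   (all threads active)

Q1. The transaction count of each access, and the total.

A1: 2 transactions
A2: 1 transaction

Answer: 2,1; total 3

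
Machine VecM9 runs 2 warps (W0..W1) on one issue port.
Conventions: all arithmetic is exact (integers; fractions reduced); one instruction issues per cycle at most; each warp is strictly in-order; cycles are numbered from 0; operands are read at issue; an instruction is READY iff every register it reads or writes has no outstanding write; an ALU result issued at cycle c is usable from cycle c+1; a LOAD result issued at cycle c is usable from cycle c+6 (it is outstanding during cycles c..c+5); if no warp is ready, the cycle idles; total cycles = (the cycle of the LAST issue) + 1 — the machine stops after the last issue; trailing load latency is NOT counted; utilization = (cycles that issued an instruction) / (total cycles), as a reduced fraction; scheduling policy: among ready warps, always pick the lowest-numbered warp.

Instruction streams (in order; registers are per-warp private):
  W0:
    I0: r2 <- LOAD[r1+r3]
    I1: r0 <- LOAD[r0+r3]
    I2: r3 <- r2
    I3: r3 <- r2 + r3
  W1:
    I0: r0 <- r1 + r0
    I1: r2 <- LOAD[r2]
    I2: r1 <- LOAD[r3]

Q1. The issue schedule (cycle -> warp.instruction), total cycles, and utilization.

cycle 0: W0.I0
cycle 1: W0.I1
cycle 2: W1.I0
cycle 3: W1.I1
cycle 4: W1.I2
cycle 5: idle
cycle 6: W0.I2
cycle 7: W0.I3

Answer: 8 cycles, utilization 7/8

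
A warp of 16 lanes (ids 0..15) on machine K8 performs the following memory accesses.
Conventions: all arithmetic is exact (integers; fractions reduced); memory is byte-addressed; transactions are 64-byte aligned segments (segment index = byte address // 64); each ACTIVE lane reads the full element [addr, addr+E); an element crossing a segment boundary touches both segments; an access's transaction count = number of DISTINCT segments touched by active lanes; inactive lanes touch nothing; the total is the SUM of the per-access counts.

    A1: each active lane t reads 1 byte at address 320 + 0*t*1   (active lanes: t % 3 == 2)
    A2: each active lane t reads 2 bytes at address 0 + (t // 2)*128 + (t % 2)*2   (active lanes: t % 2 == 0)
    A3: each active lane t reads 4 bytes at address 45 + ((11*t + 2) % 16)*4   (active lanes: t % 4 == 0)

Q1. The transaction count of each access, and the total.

A1: 1 transaction
A2: 8 transactions
A3: 2 transactions

Answer: 1,8,2; total 11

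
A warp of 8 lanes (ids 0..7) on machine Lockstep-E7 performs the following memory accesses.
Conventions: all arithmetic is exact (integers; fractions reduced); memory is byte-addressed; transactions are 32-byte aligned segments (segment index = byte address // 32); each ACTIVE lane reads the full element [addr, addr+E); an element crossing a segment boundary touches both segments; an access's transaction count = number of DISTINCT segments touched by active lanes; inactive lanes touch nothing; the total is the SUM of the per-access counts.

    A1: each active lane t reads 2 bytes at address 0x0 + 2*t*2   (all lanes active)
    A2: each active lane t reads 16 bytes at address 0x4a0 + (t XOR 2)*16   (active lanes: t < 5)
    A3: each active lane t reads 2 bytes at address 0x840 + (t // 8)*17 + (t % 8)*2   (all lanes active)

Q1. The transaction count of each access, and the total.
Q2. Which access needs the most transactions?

A1: 1 transaction
A2: 3 transactions
A3: 1 transaction

Answer: 1,3,1; total 5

Answer: A2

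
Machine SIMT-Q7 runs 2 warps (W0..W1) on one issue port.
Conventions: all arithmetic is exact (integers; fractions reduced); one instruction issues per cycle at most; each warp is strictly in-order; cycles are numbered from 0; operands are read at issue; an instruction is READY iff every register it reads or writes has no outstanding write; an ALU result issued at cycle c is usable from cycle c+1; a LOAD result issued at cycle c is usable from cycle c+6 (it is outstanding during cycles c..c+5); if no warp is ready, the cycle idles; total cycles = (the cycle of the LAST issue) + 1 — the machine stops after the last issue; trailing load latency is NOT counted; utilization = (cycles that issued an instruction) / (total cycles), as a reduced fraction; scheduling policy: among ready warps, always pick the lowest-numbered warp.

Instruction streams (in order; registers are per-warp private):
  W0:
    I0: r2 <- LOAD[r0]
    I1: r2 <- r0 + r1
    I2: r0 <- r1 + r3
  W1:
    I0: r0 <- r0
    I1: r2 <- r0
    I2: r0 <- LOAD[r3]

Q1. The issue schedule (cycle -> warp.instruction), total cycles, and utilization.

cycle 0: W0.I0
cycle 1: W1.I0
cycle 2: W1.I1
cycle 3: W1.I2
cycle 4: idle
cycle 5: idle
cycle 6: W0.I1
cycle 7: W0.I2

Answer: 8 cycles, utilization 3/4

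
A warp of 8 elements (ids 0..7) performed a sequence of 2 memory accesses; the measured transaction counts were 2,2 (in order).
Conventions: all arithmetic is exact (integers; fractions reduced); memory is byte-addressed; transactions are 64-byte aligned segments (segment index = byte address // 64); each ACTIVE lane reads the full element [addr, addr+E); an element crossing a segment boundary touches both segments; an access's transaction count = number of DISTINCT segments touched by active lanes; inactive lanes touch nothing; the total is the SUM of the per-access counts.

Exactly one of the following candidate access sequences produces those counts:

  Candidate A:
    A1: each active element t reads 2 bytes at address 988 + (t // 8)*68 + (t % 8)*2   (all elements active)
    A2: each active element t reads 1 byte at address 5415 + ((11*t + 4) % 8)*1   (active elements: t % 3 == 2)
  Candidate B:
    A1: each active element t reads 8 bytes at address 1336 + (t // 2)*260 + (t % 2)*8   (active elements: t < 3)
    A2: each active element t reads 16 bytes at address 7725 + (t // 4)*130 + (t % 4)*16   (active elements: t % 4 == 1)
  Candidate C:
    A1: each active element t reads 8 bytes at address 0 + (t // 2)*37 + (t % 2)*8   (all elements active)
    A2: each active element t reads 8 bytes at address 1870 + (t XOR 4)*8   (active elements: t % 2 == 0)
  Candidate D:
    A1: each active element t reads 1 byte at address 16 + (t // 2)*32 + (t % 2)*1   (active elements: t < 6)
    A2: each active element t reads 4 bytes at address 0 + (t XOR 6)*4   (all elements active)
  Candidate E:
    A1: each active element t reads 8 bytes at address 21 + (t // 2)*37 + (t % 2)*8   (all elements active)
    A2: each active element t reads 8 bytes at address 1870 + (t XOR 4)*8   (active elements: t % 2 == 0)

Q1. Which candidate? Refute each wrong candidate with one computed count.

A: A1 gives 1 transaction, not 2
B: A1 gives 4 transactions, not 2
D: A2 gives 1 transaction, not 2
E: A1 gives 3 transactions, not 2
C: all counts match (2,2)

Answer: C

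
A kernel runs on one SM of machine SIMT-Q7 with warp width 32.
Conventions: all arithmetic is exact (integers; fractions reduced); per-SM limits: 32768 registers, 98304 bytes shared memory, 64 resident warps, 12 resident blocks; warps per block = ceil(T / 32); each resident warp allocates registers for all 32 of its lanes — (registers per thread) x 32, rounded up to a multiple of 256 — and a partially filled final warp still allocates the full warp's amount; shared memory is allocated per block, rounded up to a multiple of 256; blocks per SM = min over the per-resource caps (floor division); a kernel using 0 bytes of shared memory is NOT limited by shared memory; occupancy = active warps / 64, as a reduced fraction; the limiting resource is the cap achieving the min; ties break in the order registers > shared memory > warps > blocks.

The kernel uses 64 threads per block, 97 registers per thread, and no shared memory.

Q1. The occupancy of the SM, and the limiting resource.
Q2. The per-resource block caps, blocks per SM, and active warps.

Answer: occupancy 1/8, limited by registers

registers: 4 blocks
shared memory: no limit (kernel uses none)
warps: 32 blocks
blocks: 12 blocks

Answer: 4 blocks, 8 active warps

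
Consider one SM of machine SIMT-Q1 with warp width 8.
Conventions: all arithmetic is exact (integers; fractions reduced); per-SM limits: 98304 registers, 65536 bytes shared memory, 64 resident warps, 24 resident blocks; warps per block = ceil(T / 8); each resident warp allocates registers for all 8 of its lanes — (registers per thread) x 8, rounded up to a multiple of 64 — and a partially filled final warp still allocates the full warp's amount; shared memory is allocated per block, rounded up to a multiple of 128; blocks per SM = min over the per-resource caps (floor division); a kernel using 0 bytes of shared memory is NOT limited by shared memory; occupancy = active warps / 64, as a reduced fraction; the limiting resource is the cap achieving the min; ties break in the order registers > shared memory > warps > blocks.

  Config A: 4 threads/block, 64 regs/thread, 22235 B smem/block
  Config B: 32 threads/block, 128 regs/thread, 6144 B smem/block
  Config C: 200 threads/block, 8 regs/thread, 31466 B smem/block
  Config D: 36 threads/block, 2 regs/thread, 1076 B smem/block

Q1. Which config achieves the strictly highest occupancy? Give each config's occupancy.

occupancies: A 1/32, B 5/8, C 25/32, D 15/16

Answer: D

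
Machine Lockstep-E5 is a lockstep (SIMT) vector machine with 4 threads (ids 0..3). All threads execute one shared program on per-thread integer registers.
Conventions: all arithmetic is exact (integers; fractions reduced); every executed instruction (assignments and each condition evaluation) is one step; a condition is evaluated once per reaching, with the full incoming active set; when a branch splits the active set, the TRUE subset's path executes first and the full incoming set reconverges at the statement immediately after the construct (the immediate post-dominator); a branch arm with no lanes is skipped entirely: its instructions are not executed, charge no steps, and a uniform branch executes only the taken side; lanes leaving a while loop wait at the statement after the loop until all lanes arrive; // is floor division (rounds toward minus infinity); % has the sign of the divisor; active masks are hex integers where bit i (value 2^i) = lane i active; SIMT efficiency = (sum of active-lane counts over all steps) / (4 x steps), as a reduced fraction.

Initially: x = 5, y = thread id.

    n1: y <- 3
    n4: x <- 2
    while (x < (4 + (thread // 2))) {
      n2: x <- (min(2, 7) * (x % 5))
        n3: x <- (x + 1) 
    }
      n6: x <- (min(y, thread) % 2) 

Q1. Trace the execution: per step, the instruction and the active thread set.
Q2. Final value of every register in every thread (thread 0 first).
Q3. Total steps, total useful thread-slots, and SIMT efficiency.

step 0: y <- 3                       0xf
step 1: x <- 2                       0xf
step 2: eval (x < (4 + (thread // 2))) 0xf
step 3: x <- (min(2, 7) * (x % 5))   0xf
step 4: x <- (x + 1)                 0xf
step 5: eval (x < (4 + (thread // 2))) 0xf
step 6: x <- (min(y, thread) % 2)    0xf

Answer: 7 steps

x: 0,1,0,1
y: 3,3,3,3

steps = 7; useful = 28; efficiency = 28/28 = 1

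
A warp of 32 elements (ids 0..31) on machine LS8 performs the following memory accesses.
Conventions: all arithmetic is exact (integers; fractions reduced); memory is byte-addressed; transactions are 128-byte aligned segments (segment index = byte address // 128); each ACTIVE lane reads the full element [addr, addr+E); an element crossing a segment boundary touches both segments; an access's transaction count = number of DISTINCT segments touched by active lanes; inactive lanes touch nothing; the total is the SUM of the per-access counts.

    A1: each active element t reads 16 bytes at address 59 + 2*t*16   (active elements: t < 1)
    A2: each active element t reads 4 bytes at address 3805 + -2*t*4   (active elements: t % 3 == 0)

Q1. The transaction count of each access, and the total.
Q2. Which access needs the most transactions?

A1: 1 transaction
A2: 3 transactions

Answer: 1,3; total 4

Answer: A2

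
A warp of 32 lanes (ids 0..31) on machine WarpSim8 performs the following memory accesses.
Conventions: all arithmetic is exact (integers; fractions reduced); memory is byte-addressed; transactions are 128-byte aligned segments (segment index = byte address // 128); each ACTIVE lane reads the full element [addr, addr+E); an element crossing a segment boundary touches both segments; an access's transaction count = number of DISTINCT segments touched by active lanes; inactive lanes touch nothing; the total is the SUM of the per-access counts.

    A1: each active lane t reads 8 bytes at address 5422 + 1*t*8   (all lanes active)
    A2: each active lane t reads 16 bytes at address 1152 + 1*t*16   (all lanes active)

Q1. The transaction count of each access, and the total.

A1: 3 transactions
A2: 4 transactions

Answer: 3,4; total 7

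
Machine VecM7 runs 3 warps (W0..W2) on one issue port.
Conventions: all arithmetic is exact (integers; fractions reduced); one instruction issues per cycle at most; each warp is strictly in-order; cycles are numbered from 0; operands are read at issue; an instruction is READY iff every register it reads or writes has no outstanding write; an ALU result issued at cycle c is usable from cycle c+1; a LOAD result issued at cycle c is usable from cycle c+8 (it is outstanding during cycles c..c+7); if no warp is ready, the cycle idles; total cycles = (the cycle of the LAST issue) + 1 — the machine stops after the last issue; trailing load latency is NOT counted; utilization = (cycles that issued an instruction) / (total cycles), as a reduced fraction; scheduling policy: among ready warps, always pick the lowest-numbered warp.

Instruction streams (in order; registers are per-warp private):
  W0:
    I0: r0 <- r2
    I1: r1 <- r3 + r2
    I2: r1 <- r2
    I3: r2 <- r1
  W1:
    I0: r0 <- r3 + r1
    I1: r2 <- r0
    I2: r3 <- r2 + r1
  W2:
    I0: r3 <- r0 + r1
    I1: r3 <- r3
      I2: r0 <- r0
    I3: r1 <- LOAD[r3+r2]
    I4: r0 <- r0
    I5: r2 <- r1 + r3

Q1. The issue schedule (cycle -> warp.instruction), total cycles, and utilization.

cycle 0: W0.I0
cycle 1: W0.I1
cycle 2: W0.I2
cycle 3: W0.I3
cycle 4: W1.I0
cycle 5: W1.I1
cycle 6: W1.I2
cycle 7: W2.I0
cycle 8: W2.I1
cycle 9: W2.I2
cycle 10: W2.I3
cycle 11: W2.I4
cycle 12: idle
cycle 13: idle
cycle 14: idle
cycle 15: idle
cycle 16: idle
cycle 17: idle
cycle 18: W2.I5

Answer: 19 cycles, utilization 13/19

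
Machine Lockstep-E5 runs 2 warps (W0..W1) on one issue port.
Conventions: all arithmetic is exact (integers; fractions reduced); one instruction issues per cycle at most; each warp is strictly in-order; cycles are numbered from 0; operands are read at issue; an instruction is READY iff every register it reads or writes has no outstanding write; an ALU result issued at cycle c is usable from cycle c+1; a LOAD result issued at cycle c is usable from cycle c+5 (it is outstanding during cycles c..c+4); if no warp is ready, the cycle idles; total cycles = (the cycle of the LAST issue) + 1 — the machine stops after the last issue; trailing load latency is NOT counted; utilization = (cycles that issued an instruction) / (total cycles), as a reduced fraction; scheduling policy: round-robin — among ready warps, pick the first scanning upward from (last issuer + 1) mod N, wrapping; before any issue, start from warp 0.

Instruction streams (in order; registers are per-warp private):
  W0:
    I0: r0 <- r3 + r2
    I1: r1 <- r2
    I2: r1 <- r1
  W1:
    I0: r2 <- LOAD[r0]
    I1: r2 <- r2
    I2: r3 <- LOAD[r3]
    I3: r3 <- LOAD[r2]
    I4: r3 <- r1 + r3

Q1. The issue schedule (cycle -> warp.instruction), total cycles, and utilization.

cycle 0: W0.I0
cycle 1: W1.I0
cycle 2: W0.I1
cycle 3: W0.I2
cycle 4: idle
cycle 5: idle
cycle 6: W1.I1
cycle 7: W1.I2
cycle 8: idle
cycle 9: idle
cycle 10: idle
cycle 11: idle
cycle 12: W1.I3
cycle 13: idle
cycle 14: idle
cycle 15: idle
cycle 16: idle
cycle 17: W1.I4

Answer: 18 cycles, utilization 4/9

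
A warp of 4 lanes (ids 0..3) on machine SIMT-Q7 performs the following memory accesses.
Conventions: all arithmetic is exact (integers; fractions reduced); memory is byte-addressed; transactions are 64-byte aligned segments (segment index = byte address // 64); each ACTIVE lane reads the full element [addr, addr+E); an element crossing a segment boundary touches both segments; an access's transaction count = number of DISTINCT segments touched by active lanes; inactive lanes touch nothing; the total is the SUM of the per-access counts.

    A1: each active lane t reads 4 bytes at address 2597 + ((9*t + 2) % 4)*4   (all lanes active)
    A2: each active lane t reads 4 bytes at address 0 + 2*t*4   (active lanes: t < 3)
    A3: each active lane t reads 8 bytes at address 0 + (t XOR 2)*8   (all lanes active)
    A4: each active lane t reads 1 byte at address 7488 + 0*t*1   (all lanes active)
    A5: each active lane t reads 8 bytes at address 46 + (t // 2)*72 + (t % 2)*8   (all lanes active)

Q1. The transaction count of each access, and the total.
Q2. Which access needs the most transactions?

A1: 1 transaction
A2: 1 transaction
A3: 1 transaction
A4: 1 transaction
A5: 3 transactions

Answer: 1,1,1,1,3; total 7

Answer: A5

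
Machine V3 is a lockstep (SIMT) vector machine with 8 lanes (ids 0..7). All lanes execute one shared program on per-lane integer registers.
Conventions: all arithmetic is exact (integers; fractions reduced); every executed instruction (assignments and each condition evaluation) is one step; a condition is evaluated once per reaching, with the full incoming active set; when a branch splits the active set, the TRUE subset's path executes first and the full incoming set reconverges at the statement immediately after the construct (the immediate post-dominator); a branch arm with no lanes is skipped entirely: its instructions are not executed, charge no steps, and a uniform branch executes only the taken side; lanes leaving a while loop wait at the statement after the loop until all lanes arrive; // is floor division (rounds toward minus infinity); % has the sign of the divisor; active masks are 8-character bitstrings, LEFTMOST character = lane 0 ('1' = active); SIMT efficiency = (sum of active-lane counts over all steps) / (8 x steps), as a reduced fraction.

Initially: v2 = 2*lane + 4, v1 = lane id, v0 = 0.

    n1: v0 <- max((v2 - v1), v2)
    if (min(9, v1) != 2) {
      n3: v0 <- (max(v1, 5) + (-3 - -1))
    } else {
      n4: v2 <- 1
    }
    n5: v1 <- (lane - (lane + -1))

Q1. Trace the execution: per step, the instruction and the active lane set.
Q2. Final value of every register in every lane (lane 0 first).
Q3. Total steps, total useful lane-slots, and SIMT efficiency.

step 0: v0 <- max((v2 - v1), v2)     11111111
step 1: eval (min(9, v1) != 2)       11111111
step 2: v0 <- (max(v1, 5) + (-3 - -1)) 11011111
step 3: v2 <- 1                      00100000
step 4: v1 <- (lane - (lane + -1))   11111111

Answer: 5 steps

v2: 4,6,1,10,12,14,16,18
v1: 1,1,1,1,1,1,1,1
v0: 3,3,8,3,3,3,4,5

steps = 5; useful = 32; efficiency = 32/40 = 4/5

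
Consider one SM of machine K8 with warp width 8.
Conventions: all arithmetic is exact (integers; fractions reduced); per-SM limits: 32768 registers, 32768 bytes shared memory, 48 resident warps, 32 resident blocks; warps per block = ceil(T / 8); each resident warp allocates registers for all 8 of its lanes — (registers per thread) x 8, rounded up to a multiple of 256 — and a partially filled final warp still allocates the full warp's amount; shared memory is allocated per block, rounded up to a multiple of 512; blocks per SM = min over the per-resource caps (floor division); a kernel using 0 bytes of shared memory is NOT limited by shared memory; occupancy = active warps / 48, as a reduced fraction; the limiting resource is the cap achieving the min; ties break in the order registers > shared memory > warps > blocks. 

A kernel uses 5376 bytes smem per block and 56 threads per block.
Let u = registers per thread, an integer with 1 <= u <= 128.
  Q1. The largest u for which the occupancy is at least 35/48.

Answer: u = 96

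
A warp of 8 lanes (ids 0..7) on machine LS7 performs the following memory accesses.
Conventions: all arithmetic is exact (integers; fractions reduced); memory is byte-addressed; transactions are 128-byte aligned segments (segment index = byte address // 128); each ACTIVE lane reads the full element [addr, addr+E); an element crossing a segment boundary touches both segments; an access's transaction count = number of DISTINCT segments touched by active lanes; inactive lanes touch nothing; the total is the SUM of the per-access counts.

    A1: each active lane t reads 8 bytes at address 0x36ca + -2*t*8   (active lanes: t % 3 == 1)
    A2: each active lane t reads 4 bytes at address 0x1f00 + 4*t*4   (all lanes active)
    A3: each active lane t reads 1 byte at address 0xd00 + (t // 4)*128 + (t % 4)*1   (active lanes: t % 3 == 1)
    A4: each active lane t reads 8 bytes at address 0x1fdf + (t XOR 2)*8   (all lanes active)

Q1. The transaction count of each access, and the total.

A1: 2 transactions
A2: 1 transaction
A3: 2 transactions
A4: 2 transactions

Answer: 2,1,2,2; total 7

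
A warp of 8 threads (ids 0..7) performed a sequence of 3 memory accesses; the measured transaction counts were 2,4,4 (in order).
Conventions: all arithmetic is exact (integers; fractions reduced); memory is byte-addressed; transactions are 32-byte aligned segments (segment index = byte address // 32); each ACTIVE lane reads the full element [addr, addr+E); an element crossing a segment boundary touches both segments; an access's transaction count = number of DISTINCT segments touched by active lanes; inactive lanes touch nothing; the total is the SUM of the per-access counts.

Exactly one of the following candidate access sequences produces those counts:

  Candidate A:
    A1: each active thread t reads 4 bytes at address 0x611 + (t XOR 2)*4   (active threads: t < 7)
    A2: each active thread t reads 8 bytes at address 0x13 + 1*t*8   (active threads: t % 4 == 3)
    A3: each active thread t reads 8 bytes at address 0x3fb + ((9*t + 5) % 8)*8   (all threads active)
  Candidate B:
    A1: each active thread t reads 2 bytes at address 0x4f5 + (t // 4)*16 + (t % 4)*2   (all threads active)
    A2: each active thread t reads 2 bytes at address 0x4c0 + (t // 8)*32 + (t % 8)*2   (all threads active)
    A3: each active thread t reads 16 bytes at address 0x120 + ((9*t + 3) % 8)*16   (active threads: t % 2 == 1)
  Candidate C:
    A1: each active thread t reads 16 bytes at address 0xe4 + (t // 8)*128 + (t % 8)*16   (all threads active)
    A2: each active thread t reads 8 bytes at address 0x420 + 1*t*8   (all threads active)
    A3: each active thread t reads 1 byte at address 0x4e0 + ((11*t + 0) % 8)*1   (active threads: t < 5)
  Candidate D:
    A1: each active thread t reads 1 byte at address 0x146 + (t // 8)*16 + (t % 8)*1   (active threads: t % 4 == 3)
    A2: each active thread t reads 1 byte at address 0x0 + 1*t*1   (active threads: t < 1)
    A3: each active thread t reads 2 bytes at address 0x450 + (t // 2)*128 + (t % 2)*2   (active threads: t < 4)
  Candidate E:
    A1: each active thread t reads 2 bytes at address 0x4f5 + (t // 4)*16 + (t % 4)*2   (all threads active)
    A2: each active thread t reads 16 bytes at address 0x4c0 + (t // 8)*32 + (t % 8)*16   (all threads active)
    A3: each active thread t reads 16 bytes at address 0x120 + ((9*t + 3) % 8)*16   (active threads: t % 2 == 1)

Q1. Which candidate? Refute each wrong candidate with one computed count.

A: A2 gives 2 transactions, not 4
B: A2 gives 1 transaction, not 4
C: A1 gives 5 transactions, not 2
D: A1 gives 1 transaction, not 2
E: all counts match (2,4,4)

Answer: E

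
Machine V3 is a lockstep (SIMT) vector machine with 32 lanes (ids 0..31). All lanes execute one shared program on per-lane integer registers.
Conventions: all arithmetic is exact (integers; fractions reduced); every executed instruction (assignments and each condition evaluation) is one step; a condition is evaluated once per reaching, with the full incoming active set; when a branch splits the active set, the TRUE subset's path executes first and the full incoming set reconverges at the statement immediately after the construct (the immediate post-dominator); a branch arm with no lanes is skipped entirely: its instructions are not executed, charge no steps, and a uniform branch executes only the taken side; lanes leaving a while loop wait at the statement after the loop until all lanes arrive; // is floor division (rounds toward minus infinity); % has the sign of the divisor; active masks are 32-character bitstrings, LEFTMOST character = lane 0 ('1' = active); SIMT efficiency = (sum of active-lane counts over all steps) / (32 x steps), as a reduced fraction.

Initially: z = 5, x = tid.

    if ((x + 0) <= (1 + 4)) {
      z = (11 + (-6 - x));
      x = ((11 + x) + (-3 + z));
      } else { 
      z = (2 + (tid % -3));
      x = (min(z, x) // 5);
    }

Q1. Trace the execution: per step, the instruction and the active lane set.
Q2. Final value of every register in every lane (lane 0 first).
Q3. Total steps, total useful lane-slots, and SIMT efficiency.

step 0: eval ((x + 0) <= (1 + 4))    11111111111111111111111111111111
step 1: z <- (11 + (-6 - x))         11111100000000000000000000000000
step 2: x <- ((11 + x) + (-3 + z))   11111100000000000000000000000000
step 3: z <- (2 + (tid % -3))        00000011111111111111111111111111
step 4: x <- (min(z, x) // 5)        00000011111111111111111111111111

Answer: 5 steps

z: 5,4,3,2,1,0,2,0,1,2,0,1,2,0,1,2,0,1,2,0,1,2,0,1,2,0,1,2,0,1,2,0
x: 13,13,13,13,13,13,0,0,0,0,0,0,0,0,0,0,0,0,0,0,0,0,0,0,0,0,0,0,0,0,0,0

steps = 5; useful = 96; efficiency = 96/160 = 3/5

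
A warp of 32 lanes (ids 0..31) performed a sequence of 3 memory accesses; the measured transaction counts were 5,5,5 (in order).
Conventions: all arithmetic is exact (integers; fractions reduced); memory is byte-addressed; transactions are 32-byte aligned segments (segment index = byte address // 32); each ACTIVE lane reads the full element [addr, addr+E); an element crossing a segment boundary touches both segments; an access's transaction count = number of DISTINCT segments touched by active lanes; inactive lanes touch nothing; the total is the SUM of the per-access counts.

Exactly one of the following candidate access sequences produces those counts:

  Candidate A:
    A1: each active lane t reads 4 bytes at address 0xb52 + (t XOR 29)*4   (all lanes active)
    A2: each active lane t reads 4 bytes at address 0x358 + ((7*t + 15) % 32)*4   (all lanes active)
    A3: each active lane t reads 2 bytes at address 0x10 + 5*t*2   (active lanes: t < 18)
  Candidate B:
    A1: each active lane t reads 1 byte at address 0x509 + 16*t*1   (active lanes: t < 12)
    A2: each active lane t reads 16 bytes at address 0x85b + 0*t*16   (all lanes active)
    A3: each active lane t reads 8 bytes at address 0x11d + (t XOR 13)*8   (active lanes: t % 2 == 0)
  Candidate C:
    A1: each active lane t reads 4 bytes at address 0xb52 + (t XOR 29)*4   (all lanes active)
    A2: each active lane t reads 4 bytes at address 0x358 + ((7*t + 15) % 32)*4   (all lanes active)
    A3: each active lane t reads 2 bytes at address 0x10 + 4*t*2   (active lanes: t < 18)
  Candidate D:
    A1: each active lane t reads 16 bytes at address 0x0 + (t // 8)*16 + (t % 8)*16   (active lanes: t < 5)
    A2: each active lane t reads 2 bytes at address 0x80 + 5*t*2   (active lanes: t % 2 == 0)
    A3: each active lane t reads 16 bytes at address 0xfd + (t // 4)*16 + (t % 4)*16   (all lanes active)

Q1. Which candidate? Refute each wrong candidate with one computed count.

A: A3 gives 6 transactions, not 5
B: A1 gives 6 transactions, not 5
D: A1 gives 3 transactions, not 5
C: all counts match (5,5,5)

Answer: C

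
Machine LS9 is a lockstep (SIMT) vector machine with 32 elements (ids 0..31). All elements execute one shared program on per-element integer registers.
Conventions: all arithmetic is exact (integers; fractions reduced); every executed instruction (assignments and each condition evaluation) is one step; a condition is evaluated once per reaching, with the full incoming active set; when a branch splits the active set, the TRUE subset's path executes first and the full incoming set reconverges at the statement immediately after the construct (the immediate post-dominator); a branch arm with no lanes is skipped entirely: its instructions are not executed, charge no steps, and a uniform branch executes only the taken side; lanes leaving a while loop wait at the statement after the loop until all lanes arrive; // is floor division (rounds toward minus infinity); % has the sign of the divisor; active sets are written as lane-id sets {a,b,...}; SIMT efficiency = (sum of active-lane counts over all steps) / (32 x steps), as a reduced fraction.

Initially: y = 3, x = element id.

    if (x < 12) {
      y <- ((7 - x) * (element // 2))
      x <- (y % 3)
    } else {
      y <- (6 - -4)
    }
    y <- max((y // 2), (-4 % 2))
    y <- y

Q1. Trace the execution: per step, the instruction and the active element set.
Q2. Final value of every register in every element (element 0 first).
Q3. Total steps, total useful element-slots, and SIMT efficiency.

step 0: eval (x < 12)                {0,1,2,3,4,5,6,7,8,9,10,11,12,13,14,15,16,17,18,19,20,21,22,23,24,25,26,27,28,29,30,31}
step 1: y <- ((7 - x) * (element // 2)) {0,1,2,3,4,5,6,7,8,9,10,11}
step 2: x <- (y % 3)                 {0,1,2,3,4,5,6,7,8,9,10,11}
step 3: y <- (6 - -4)                {12,13,14,15,16,17,18,19,20,21,22,23,24,25,26,27,28,29,30,31}
step 4: y <- max((y // 2), (-4 % 2)) {0,1,2,3,4,5,6,7,8,9,10,11,12,13,14,15,16,17,18,19,20,21,22,23,24,25,26,27,28,29,30,31}
step 5: y <- y                       {0,1,2,3,4,5,6,7,8,9,10,11,12,13,14,15,16,17,18,19,20,21,22,23,24,25,26,27,28,29,30,31}

Answer: 6 steps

y: 0,0,2,2,3,2,1,0,0,0,0,0,5,5,5,5,5,5,5,5,5,5,5,5,5,5,5,5,5,5,5,5
x: 0,0,2,1,0,1,0,0,2,1,0,1,12,13,14,15,16,17,18,19,20,21,22,23,24,25,26,27,28,29,30,31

steps = 6; useful = 140; efficiency = 140/192 = 35/48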